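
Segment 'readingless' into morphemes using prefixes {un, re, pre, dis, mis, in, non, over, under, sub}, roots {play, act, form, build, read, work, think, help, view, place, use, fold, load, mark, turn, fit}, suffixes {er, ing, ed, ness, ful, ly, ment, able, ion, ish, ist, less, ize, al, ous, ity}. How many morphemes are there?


Segmenting 'readingless' against the inventory:
  'read' -> root (morpheme 1)
  'ing' -> suffix (morpheme 2)
  'less' -> suffix (morpheme 3)
Total morphemes: 3

3


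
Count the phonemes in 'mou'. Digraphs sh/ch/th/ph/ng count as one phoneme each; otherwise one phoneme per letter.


Parsing 'mou' greedily, digraphs first:
  'm' -> consonant phoneme (phonemes so far: 1)
  'o' -> vowel phoneme (phonemes so far: 2)
  'u' -> vowel phoneme (phonemes so far: 3)
Total phonemes: 3

3


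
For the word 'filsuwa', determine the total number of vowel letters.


Scanning each character of 'filsuwa':
  Position 1: 'f' -> consonant (running count: 0)
  Position 2: 'i' -> vowel (running count: 1)
  Position 3: 'l' -> consonant (running count: 1)
  Position 4: 's' -> consonant (running count: 1)
  Position 5: 'u' -> vowel (running count: 2)
  Position 6: 'w' -> consonant (running count: 2)
  Position 7: 'a' -> vowel (running count: 3)
Total vowels: 3

3


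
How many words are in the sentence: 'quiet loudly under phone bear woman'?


Counting words by splitting on spaces:
  Word 1: 'quiet'
  Word 2: 'loudly'
  Word 3: 'under'
  Word 4: 'phone'
  Word 5: 'bear'
  Word 6: 'woman'
Total words: 6

6


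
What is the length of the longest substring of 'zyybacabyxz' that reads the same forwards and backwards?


Scanning 'zyybacabyxz' for palindromic substrings.
Substring at positions 2-8: 'ybacaby'.
Check: reverse('ybacaby') = 'ybacaby' -> palindrome confirmed.
Neighbouring characters ('y' / 'x') break symmetry, so it cannot extend further.
No longer palindromic substring exists; longest length = 7

7


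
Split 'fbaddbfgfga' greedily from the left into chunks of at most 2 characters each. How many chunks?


'fbaddbfgfga' has 11 characters.
Chunking with max size 2:
  Chunk 1: 'fb' (positions 0-1)
  Chunk 2: 'ad' (positions 2-3)
  Chunk 3: 'db' (positions 4-5)
  Chunk 4: 'fg' (positions 6-7)
  Chunk 5: 'fg' (positions 8-9)
  Chunk 6: 'a' (positions 10-10)
Total chunks: ceil(11 / 2) = 6

6


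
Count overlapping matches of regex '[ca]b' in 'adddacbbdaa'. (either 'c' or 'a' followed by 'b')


Pattern: [ca]b means either 'c' or 'a' followed by 'b'.
Scanning 'adddacbbdaa' position-by-position:
  Pos 0: window 'ad' -> no
  Pos 1: window 'dd' -> no
  Pos 2: window 'dd' -> no
  Pos 3: window 'da' -> no
  Pos 4: window 'ac' -> no
  Pos 5: window 'cb' -> MATCH
  Pos 6: window 'bb' -> no
  Pos 7: window 'bd' -> no
  Pos 8: window 'da' -> no
  Pos 9: window 'aa' -> no
  Pos 10: window 'a' -> no
Total matches: 1

1


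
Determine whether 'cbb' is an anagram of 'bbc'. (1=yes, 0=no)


Sort characters of 'cbb': 'bbc'
Sort characters of 'bbc': 'bbc'
Sorted forms match -> they ARE anagrams
Result: 1

1


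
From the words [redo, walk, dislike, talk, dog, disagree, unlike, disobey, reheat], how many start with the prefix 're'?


Checking each word for prefix 're':
  'redo' -> YES, starts with 're' (count: 1)
  'walk' -> no (count: 1)
  'dislike' -> no (count: 1)
  'talk' -> no (count: 1)
  'dog' -> no (count: 1)
  'disagree' -> no (count: 1)
  'unlike' -> no (count: 1)
  'disobey' -> no (count: 1)
  'reheat' -> YES, starts with 're' (count: 2)
Total with prefix 're': 2

2


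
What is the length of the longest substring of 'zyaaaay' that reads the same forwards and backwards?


Scanning 'zyaaaay' for palindromic substrings.
Substring at positions 1-6: 'yaaaay'.
Check: reverse('yaaaay') = 'yaaaay' -> palindrome confirmed.
Neighbouring characters ('z' / '-') break symmetry, so it cannot extend further.
No longer palindromic substring exists; longest length = 6

6


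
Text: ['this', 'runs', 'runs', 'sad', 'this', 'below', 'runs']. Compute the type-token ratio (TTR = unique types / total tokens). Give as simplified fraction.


Tokens: 7
Unique types: ('below', 'runs', 'sad', 'this') = 4
TTR = 4/7
Already in lowest terms.

4/7


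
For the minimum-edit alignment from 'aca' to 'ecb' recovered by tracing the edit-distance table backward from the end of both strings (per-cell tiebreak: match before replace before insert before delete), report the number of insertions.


Edit distance = 2. Backtracking from cell (3, 3) with preference match > replace > insert > delete,
then listing the resulting alignment 'aca' -> 'ecb' left to right:
  Step 1: replace a->e
  Step 2: keep 'c'
  Step 3: replace a->b
Total insertions: 0

0


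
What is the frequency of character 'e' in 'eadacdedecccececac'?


Scanning 'eadacdedecccececac' for 'e':
  Position 0: 'e' -> MATCH (count: 1)
  Position 6: 'e' -> MATCH (count: 2)
  Position 8: 'e' -> MATCH (count: 3)
  Position 12: 'e' -> MATCH (count: 4)
  Position 14: 'e' -> MATCH (count: 5)
Total occurrences of 'e': 5

5


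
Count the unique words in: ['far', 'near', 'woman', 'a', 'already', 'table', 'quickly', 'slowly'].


Listing all tokens and tracking unique types:
  Token 1: 'far' -> NEW (unique so far: 1)
  Token 2: 'near' -> NEW (unique so far: 2)
  Token 3: 'woman' -> NEW (unique so far: 3)
  Token 4: 'a' -> NEW (unique so far: 4)
  Token 5: 'already' -> NEW (unique so far: 5)
  Token 6: 'table' -> NEW (unique so far: 6)
  Token 7: 'quickly' -> NEW (unique so far: 7)
  Token 8: 'slowly' -> NEW (unique so far: 8)
Unique types: ('a', 'already', 'far', 'near', 'quickly', 'slowly', 'table', 'woman')
Vocabulary size: 8

8


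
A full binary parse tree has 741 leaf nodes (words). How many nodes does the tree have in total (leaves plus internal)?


Leaf nodes (terminals): 741
Internal nodes = n - 1 = 741 - 1 = 740
Total = leaves + internal = 741 + 740 = 1481

1481


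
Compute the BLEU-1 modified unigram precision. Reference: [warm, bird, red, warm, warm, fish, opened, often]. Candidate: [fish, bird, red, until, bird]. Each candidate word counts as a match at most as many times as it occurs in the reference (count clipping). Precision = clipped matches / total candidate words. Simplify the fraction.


Reference word counts: {'bird': 1, 'fish': 1, 'often': 1, 'opened': 1, 'red': 1, 'warm': 3}
Checking each candidate word (with clipping):
  'fish' -> in reference (ref count 1, used 1/1) -> match (matches: 1)
  'bird' -> in reference (ref count 1, used 1/1) -> match (matches: 2)
  'red' -> in reference (ref count 1, used 1/1) -> match (matches: 3)
  'until' -> not in reference -> no match (matches: 3)
  'bird' -> ref count 1 already used up (1/1) -> clipped, no match (matches: 3)
Clipped matches: 3, Candidate length: 5
Precision = 3/5

3/5


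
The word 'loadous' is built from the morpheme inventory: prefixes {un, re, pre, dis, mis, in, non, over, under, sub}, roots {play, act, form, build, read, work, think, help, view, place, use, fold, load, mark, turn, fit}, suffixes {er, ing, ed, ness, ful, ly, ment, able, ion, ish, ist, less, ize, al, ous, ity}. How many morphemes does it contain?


Segmenting 'loadous' against the inventory:
  'load' -> root (morpheme 1)
  'ous' -> suffix (morpheme 2)
Total morphemes: 2

2


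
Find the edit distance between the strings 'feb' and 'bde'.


Building DP table for s1='feb' (len 3) and s2='bde' (len 3):
       b  d  e
    0  1  2  3
  f 1  1  2  3
  e 2  2  2  2
  b 3  2  3  3
Edit distance = dp[3][3] = 3

3


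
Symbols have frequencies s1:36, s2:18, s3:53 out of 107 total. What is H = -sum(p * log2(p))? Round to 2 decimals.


Computing entropy H = -sum(p_i * log2(p_i)):
  s1: p = 36/107 = 0.3364, -p*log2(p) = 0.5287
  s2: p = 18/107 = 0.1682, -p*log2(p) = 0.4326
  s3: p = 53/107 = 0.4953, -p*log2(p) = 0.5020
H = sum of terms = 1.4633
Rounded to 2 decimals: 1.46

1.46


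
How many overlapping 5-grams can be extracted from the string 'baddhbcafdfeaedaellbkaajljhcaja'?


String 'baddhbcafdfeaedaellbkaajljhcaja' has length L = 31.
Number of overlapping n-grams = L - n + 1
Substituting: 31 - 5 + 1 = 27

27


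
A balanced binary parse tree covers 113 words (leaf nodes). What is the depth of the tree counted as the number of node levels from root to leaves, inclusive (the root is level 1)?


In a balanced binary tree with n leaves the deepest leaf is ceil(log2(n)) edges below the root,
so counting node levels inclusive of root and leaves gives ceil(log2(n)) + 1 levels.
log2(113) = 6.8202
ceil(6.8202) = 7
levels = 7 + 1 = 8

8


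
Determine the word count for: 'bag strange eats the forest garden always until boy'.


Counting words by splitting on spaces:
  Word 1: 'bag'
  Word 2: 'strange'
  Word 3: 'eats'
  Word 4: 'the'
  Word 5: 'forest'
  Word 6: 'garden'
  Word 7: 'always'
  Word 8: 'until'
  Word 9: 'boy'
Total words: 9

9


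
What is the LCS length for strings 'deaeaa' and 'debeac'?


DP table for LCS of 'deaeaa' and 'debeac':
       d  e  b  e  a  c
    0  0  0  0  0  0  0
  d 0  1  1  1  1  1  1
  e 0  1  2  2  2  2  2
  a 0  1  2  2  2  3  3
  e 0  1  2  2  3  3  3
  a 0  1  2  2  3  4  4
  a 0  1  2  2  3  4  4
LCS: 'deea'
LCS length = 4

4


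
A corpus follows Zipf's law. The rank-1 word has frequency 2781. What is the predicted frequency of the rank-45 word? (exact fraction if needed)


Zipf's law: freq(rank) = f1 / rank
f1 = 2781, rank = 45
freq = 2781 / 45
GCD(2781, 45) = 9
Simplified: 309/5

309/5


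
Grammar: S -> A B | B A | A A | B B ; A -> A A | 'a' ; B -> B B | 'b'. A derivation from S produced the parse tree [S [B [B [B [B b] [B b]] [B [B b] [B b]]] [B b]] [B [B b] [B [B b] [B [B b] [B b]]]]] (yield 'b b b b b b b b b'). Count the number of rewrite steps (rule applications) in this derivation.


Every bracketed nonterminal node [X ...] in the tree is produced by exactly one rule application.
Reading the tree off as a leftmost derivation:
  Step 1: S  =>  B B   (applied S -> B B)
  Step 2: B B  =>  B B B   (applied B -> B B)
  Step 3: B B B  =>  B B B B   (applied B -> B B)
  Step 4: B B B B  =>  B B B B B   (applied B -> B B)
  Step 5: B B B B B  =>  b B B B B   (applied B -> b)
  Step 6: b B B B B  =>  b b B B B   (applied B -> b)
  Step 7: b b B B B  =>  b b B B B B   (applied B -> B B)
  Step 8: b b B B B B  =>  b b b B B B   (applied B -> b)
  Step 9: b b b B B B  =>  b b b b B B   (applied B -> b)
  Step 10: b b b b B B  =>  b b b b b B   (applied B -> b)
  Step 11: b b b b b B  =>  b b b b b B B   (applied B -> B B)
  Step 12: b b b b b B B  =>  b b b b b b B   (applied B -> b)
  Step 13: b b b b b b B  =>  b b b b b b B B   (applied B -> B B)
  Step 14: b b b b b b B B  =>  b b b b b b b B   (applied B -> b)
  Step 15: b b b b b b b B  =>  b b b b b b b B B   (applied B -> B B)
  Step 16: b b b b b b b B B  =>  b b b b b b b b B   (applied B -> b)
  Step 17: b b b b b b b b B  =>  b b b b b b b b b   (applied B -> b)
Final yield: b b b b b b b b b
Total rewrite steps: 17

17


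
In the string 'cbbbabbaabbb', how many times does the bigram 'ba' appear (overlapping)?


Scanning 'cbbbabbaabbb' for bigram 'ba':
  Position 0: 'cb' -> no
  Position 1: 'bb' -> no
  Position 2: 'bb' -> no
  Position 3: 'ba' -> MATCH
  Position 4: 'ab' -> no
  Position 5: 'bb' -> no
  Position 6: 'ba' -> MATCH
  Position 7: 'aa' -> no
  Position 8: 'ab' -> no
  Position 9: 'bb' -> no
  Position 10: 'bb' -> no
Total matches: 2

2


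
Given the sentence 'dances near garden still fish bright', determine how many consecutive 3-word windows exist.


Word trigrams from [6] words:
  Trigram 1: (dances near garden)
  Trigram 2: (near garden still)
  Trigram 3: (garden still fish)
  Trigram 4: (still fish bright)
Total word trigrams: 6 - 2 = 4

4


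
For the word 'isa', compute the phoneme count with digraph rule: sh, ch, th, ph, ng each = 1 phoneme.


Parsing 'isa' greedily, digraphs first:
  'i' -> vowel phoneme (phonemes so far: 1)
  's' -> consonant phoneme (phonemes so far: 2)
  'a' -> vowel phoneme (phonemes so far: 3)
Total phonemes: 3

3


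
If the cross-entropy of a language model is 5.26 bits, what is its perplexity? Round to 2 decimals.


Perplexity formula: PP = 2^H
H = 5.26
PP = 2^5.26
Decompose: 2^5.26 = 2^5 * 2^0.26
2^5 = 32, 2^0.26 ~ 1.1974787
PP ~ 32 * 1.1974787 = 38.3193184
Rounded to 2 decimals: 38.32

38.32


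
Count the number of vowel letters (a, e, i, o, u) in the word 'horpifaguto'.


Scanning each character of 'horpifaguto':
  Position 1: 'h' -> consonant (running count: 0)
  Position 2: 'o' -> vowel (running count: 1)
  Position 3: 'r' -> consonant (running count: 1)
  Position 4: 'p' -> consonant (running count: 1)
  Position 5: 'i' -> vowel (running count: 2)
  Position 6: 'f' -> consonant (running count: 2)
  Position 7: 'a' -> vowel (running count: 3)
  Position 8: 'g' -> consonant (running count: 3)
  Position 9: 'u' -> vowel (running count: 4)
  Position 10: 't' -> consonant (running count: 4)
  Position 11: 'o' -> vowel (running count: 5)
Total vowels: 5

5


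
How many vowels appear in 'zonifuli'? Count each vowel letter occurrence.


Scanning each character of 'zonifuli':
  Position 1: 'z' -> consonant (running count: 0)
  Position 2: 'o' -> vowel (running count: 1)
  Position 3: 'n' -> consonant (running count: 1)
  Position 4: 'i' -> vowel (running count: 2)
  Position 5: 'f' -> consonant (running count: 2)
  Position 6: 'u' -> vowel (running count: 3)
  Position 7: 'l' -> consonant (running count: 3)
  Position 8: 'i' -> vowel (running count: 4)
Total vowels: 4

4


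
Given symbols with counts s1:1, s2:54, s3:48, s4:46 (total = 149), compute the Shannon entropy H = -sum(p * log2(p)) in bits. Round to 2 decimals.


Computing entropy H = -sum(p_i * log2(p_i)):
  s1: p = 1/149 = 0.0067, -p*log2(p) = 0.0485
  s2: p = 54/149 = 0.3624, -p*log2(p) = 0.5307
  s3: p = 48/149 = 0.3221, -p*log2(p) = 0.5265
  s4: p = 46/149 = 0.3087, -p*log2(p) = 0.5235
H = sum of terms = 1.6292
Rounded to 2 decimals: 1.63

1.63


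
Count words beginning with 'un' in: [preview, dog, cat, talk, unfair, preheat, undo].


Checking each word for prefix 'un':
  'preview' -> no (count: 0)
  'dog' -> no (count: 0)
  'cat' -> no (count: 0)
  'talk' -> no (count: 0)
  'unfair' -> YES, starts with 'un' (count: 1)
  'preheat' -> no (count: 1)
  'undo' -> YES, starts with 'un' (count: 2)
Total with prefix 'un': 2

2


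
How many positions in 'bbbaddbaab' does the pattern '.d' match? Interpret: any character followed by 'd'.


Pattern: .d means any character followed by 'd'.
Scanning 'bbbaddbaab' position-by-position:
  Pos 0: window 'bb' -> no
  Pos 1: window 'bb' -> no
  Pos 2: window 'ba' -> no
  Pos 3: window 'ad' -> MATCH
  Pos 4: window 'dd' -> MATCH
  Pos 5: window 'db' -> no
  Pos 6: window 'ba' -> no
  Pos 7: window 'aa' -> no
  Pos 8: window 'ab' -> no
  Pos 9: window 'b' -> no
Total matches: 2

2


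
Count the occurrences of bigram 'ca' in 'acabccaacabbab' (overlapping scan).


Scanning 'acabccaacabbab' for bigram 'ca':
  Position 0: 'ac' -> no
  Position 1: 'ca' -> MATCH
  Position 2: 'ab' -> no
  Position 3: 'bc' -> no
  Position 4: 'cc' -> no
  Position 5: 'ca' -> MATCH
  Position 6: 'aa' -> no
  Position 7: 'ac' -> no
  Position 8: 'ca' -> MATCH
  Position 9: 'ab' -> no
  Position 10: 'bb' -> no
  Position 11: 'ba' -> no
  Position 12: 'ab' -> no
Total matches: 3

3


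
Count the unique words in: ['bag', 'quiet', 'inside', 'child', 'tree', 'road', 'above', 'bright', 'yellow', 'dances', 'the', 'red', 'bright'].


Listing all tokens and tracking unique types:
  Token 1: 'bag' -> NEW (unique so far: 1)
  Token 2: 'quiet' -> NEW (unique so far: 2)
  Token 3: 'inside' -> NEW (unique so far: 3)
  Token 4: 'child' -> NEW (unique so far: 4)
  Token 5: 'tree' -> NEW (unique so far: 5)
  Token 6: 'road' -> NEW (unique so far: 6)
  Token 7: 'above' -> NEW (unique so far: 7)
  Token 8: 'bright' -> NEW (unique so far: 8)
  Token 9: 'yellow' -> NEW (unique so far: 9)
  Token 10: 'dances' -> NEW (unique so far: 10)
  Token 11: 'the' -> NEW (unique so far: 11)
  Token 12: 'red' -> NEW (unique so far: 12)
  Token 13: 'bright' -> duplicate (unique so far: 12)
Unique types: ('above', 'bag', 'bright', 'child', 'dances', 'inside', 'quiet', 'red', 'road', 'the', 'tree', 'yellow')
Vocabulary size: 12

12


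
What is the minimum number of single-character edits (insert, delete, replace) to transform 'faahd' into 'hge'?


Building DP table for s1='faahd' (len 5) and s2='hge' (len 3):
       h  g  e
    0  1  2  3
  f 1  1  2  3
  a 2  2  2  3
  a 3  3  3  3
  h 4  3  4  4
  d 5  4  4  5
Edit distance = dp[5][3] = 5

5


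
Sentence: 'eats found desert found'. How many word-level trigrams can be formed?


Word trigrams from [4] words:
  Trigram 1: (eats found desert)
  Trigram 2: (found desert found)
Total word trigrams: 4 - 2 = 2

2


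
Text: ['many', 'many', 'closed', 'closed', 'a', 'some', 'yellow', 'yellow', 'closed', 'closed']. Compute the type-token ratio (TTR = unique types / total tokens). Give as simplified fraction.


Tokens: 10
Unique types: ('a', 'closed', 'many', 'some', 'yellow') = 5
TTR = 5/10
Simplify: divide both by 5 -> 1/2
TTR = 1/2

1/2


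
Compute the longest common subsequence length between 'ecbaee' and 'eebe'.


DP table for LCS of 'ecbaee' and 'eebe':
       e  e  b  e
    0  0  0  0  0
  e 0  1  1  1  1
  c 0  1  1  1  1
  b 0  1  1  2  2
  a 0  1  1  2  2
  e 0  1  2  2  3
  e 0  1  2  2  3
LCS: 'ebe'
LCS length = 3

3


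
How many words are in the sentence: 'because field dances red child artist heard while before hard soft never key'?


Counting words by splitting on spaces:
  Word 1: 'because'
  Word 2: 'field'
  Word 3: 'dances'
  Word 4: 'red'
  Word 5: 'child'
  Word 6: 'artist'
  Word 7: 'heard'
  Word 8: 'while'
  Word 9: 'before'
  Word 10: 'hard'
  Word 11: 'soft'
  Word 12: 'never'
  Word 13: 'key'
Total words: 13

13


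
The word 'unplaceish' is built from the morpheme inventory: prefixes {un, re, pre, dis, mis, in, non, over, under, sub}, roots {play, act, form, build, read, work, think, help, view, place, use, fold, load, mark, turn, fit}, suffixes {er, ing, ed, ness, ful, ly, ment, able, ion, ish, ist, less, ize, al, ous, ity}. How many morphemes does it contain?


Segmenting 'unplaceish' against the inventory:
  'un' -> prefix (morpheme 1)
  'place' -> root (morpheme 2)
  'ish' -> suffix (morpheme 3)
Total morphemes: 3

3


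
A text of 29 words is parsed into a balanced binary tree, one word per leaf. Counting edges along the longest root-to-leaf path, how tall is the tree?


In a balanced binary tree with n leaves the deepest leaf is ceil(log2(n)) edges below the root.
log2(29) = 4.8580
ceil(4.8580) = 5
height (edges) = 5

5


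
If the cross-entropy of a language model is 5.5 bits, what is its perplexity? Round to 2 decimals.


Perplexity formula: PP = 2^H
H = 5.5
PP = 2^5.5
Decompose: 2^5.5 = 2^5 * 2^0.5 = 2^5 * sqrt(2)
2^5 = 32, sqrt(2) ~ 1.4142136
PP ~ 32 * 1.4142136 = 45.2548352
Rounded to 2 decimals: 45.25

45.25


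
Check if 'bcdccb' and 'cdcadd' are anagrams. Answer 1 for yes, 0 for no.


Sort characters of 'bcdccb': 'bbcccd'
Sort characters of 'cdcadd': 'accddd'
Sorted forms differ -> they are NOT anagrams
Result: 0

0


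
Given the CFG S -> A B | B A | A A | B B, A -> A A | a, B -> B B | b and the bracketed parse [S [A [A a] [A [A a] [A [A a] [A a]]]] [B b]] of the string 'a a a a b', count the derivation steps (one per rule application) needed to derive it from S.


Every bracketed nonterminal node [X ...] in the tree is produced by exactly one rule application.
Reading the tree off as a leftmost derivation:
  Step 1: S  =>  A B   (applied S -> A B)
  Step 2: A B  =>  A A B   (applied A -> A A)
  Step 3: A A B  =>  a A B   (applied A -> a)
  Step 4: a A B  =>  a A A B   (applied A -> A A)
  Step 5: a A A B  =>  a a A B   (applied A -> a)
  Step 6: a a A B  =>  a a A A B   (applied A -> A A)
  Step 7: a a A A B  =>  a a a A B   (applied A -> a)
  Step 8: a a a A B  =>  a a a a B   (applied A -> a)
  Step 9: a a a a B  =>  a a a a b   (applied B -> b)
Final yield: a a a a b
Total rewrite steps: 9

9


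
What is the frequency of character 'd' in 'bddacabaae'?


Scanning 'bddacabaae' for 'd':
  Position 1: 'd' -> MATCH (count: 1)
  Position 2: 'd' -> MATCH (count: 2)
Total occurrences of 'd': 2

2


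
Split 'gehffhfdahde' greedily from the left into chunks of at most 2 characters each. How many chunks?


'gehffhfdahde' has 12 characters.
Chunking with max size 2:
  Chunk 1: 'ge' (positions 0-1)
  Chunk 2: 'hf' (positions 2-3)
  Chunk 3: 'fh' (positions 4-5)
  Chunk 4: 'fd' (positions 6-7)
  Chunk 5: 'ah' (positions 8-9)
  Chunk 6: 'de' (positions 10-11)
Total chunks: ceil(12 / 2) = 6

6


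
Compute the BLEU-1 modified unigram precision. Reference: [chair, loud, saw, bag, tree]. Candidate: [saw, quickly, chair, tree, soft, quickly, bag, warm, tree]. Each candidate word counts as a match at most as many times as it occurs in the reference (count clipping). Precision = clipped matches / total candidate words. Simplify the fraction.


Reference word counts: {'bag': 1, 'chair': 1, 'loud': 1, 'saw': 1, 'tree': 1}
Checking each candidate word (with clipping):
  'saw' -> in reference (ref count 1, used 1/1) -> match (matches: 1)
  'quickly' -> not in reference -> no match (matches: 1)
  'chair' -> in reference (ref count 1, used 1/1) -> match (matches: 2)
  'tree' -> in reference (ref count 1, used 1/1) -> match (matches: 3)
  'soft' -> not in reference -> no match (matches: 3)
  'quickly' -> not in reference -> no match (matches: 3)
  'bag' -> in reference (ref count 1, used 1/1) -> match (matches: 4)
  'warm' -> not in reference -> no match (matches: 4)
  'tree' -> ref count 1 already used up (1/1) -> clipped, no match (matches: 4)
Clipped matches: 4, Candidate length: 9
Precision = 4/9

4/9


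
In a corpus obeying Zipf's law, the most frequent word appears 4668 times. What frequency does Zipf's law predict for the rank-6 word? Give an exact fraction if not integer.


Zipf's law: freq(rank) = f1 / rank
f1 = 4668, rank = 6
freq = 4668 / 6
= 778

778


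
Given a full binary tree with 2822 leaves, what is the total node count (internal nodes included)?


Leaf nodes (terminals): 2822
Internal nodes = n - 1 = 2822 - 1 = 2821
Total = leaves + internal = 2822 + 2821 = 5643

5643


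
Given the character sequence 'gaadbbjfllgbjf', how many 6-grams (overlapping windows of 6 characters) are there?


String 'gaadbbjfllgbjf' has length L = 14.
Number of overlapping n-grams = L - n + 1
Substituting: 14 - 6 + 1 = 9

9


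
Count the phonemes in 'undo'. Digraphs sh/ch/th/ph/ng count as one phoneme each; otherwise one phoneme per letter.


Parsing 'undo' greedily, digraphs first:
  'u' -> vowel phoneme (phonemes so far: 1)
  'n' -> consonant phoneme (phonemes so far: 2)
  'd' -> consonant phoneme (phonemes so far: 3)
  'o' -> vowel phoneme (phonemes so far: 4)
Total phonemes: 4

4


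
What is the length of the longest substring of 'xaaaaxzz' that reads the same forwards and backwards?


Scanning 'xaaaaxzz' for palindromic substrings.
Substring at positions 0-5: 'xaaaax'.
Check: reverse('xaaaax') = 'xaaaax' -> palindrome confirmed.
Neighbouring characters ('-' / 'z') break symmetry, so it cannot extend further.
No longer palindromic substring exists; longest length = 6

6


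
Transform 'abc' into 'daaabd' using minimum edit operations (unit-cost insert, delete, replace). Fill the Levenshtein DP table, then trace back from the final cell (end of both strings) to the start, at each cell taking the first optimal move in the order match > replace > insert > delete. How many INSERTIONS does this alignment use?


Edit distance = 4. Backtracking from cell (3, 6) with preference match > replace > insert > delete,
then listing the resulting alignment 'abc' -> 'daaabd' left to right:
  Step 1: insert 'd' [insertion #1]
  Step 2: insert 'a' [insertion #2]
  Step 3: insert 'a' [insertion #3]
  Step 4: keep 'a'
  Step 5: keep 'b'
  Step 6: replace c->d
Total insertions: 3

3


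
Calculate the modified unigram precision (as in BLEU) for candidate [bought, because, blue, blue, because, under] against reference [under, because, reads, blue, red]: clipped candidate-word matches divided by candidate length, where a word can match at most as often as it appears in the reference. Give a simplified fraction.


Reference word counts: {'because': 1, 'blue': 1, 'reads': 1, 'red': 1, 'under': 1}
Checking each candidate word (with clipping):
  'bought' -> not in reference -> no match (matches: 0)
  'because' -> in reference (ref count 1, used 1/1) -> match (matches: 1)
  'blue' -> in reference (ref count 1, used 1/1) -> match (matches: 2)
  'blue' -> ref count 1 already used up (1/1) -> clipped, no match (matches: 2)
  'because' -> ref count 1 already used up (1/1) -> clipped, no match (matches: 2)
  'under' -> in reference (ref count 1, used 1/1) -> match (matches: 3)
Clipped matches: 3, Candidate length: 6
Precision = 3/6 = 1/2

1/2


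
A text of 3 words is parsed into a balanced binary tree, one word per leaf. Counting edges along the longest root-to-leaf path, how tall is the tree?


In a balanced binary tree with n leaves the deepest leaf is ceil(log2(n)) edges below the root.
log2(3) = 1.5850
ceil(1.5850) = 2
height (edges) = 2

2


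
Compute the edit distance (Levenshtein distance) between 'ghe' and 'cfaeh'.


Building DP table for s1='ghe' (len 3) and s2='cfaeh' (len 5):
       c  f  a  e  h
    0  1  2  3  4  5
  g 1  1  2  3  4  5
  h 2  2  2  3  4  4
  e 3  3  3  3  3  4
Edit distance = dp[3][5] = 4

4


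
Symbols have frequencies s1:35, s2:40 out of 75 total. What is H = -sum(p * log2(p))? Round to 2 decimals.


Computing entropy H = -sum(p_i * log2(p_i)):
  s1: p = 35/75 = 0.4667, -p*log2(p) = 0.5131
  s2: p = 40/75 = 0.5333, -p*log2(p) = 0.4837
H = sum of terms = 0.9968
Rounded to 2 decimals: 1.00

1.00


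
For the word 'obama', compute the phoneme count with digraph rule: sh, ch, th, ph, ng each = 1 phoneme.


Parsing 'obama' greedily, digraphs first:
  'o' -> vowel phoneme (phonemes so far: 1)
  'b' -> consonant phoneme (phonemes so far: 2)
  'a' -> vowel phoneme (phonemes so far: 3)
  'm' -> consonant phoneme (phonemes so far: 4)
  'a' -> vowel phoneme (phonemes so far: 5)
Total phonemes: 5

5


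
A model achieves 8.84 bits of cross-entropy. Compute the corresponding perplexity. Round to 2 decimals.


Perplexity formula: PP = 2^H
H = 8.84
PP = 2^8.84
Decompose: 2^8.84 = 2^8 * 2^0.84
2^8 = 256, 2^0.84 ~ 1.7900501
PP ~ 256 * 1.7900501 = 458.2528256
Rounded to 2 decimals: 458.25

458.25


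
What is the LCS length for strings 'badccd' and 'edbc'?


DP table for LCS of 'badccd' and 'edbc':
       e  d  b  c
    0  0  0  0  0
  b 0  0  0  1  1
  a 0  0  0  1  1
  d 0  0  1  1  1
  c 0  0  1  1  2
  c 0  0  1  1  2
  d 0  0  1  1  2
LCS: 'bc'
LCS length = 2

2


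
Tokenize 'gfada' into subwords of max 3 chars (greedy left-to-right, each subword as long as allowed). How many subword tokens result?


'gfada' has 5 characters.
Chunking with max size 3:
  Chunk 1: 'gfa' (positions 0-2)
  Chunk 2: 'da' (positions 3-4)
Total chunks: ceil(5 / 3) = 2

2


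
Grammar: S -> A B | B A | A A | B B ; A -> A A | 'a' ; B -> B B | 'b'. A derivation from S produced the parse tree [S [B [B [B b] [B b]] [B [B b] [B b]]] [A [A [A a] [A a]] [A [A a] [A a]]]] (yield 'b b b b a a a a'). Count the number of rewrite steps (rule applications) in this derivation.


Every bracketed nonterminal node [X ...] in the tree is produced by exactly one rule application.
Reading the tree off as a leftmost derivation:
  Step 1: S  =>  B A   (applied S -> B A)
  Step 2: B A  =>  B B A   (applied B -> B B)
  Step 3: B B A  =>  B B B A   (applied B -> B B)
  Step 4: B B B A  =>  b B B A   (applied B -> b)
  Step 5: b B B A  =>  b b B A   (applied B -> b)
  Step 6: b b B A  =>  b b B B A   (applied B -> B B)
  Step 7: b b B B A  =>  b b b B A   (applied B -> b)
  Step 8: b b b B A  =>  b b b b A   (applied B -> b)
  Step 9: b b b b A  =>  b b b b A A   (applied A -> A A)
  Step 10: b b b b A A  =>  b b b b A A A   (applied A -> A A)
  Step 11: b b b b A A A  =>  b b b b a A A   (applied A -> a)
  Step 12: b b b b a A A  =>  b b b b a a A   (applied A -> a)
  Step 13: b b b b a a A  =>  b b b b a a A A   (applied A -> A A)
  Step 14: b b b b a a A A  =>  b b b b a a a A   (applied A -> a)
  Step 15: b b b b a a a A  =>  b b b b a a a a   (applied A -> a)
Final yield: b b b b a a a a
Total rewrite steps: 15

15


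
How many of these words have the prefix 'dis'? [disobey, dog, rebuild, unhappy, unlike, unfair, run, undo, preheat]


Checking each word for prefix 'dis':
  'disobey' -> YES, starts with 'dis' (count: 1)
  'dog' -> no (count: 1)
  'rebuild' -> no (count: 1)
  'unhappy' -> no (count: 1)
  'unlike' -> no (count: 1)
  'unfair' -> no (count: 1)
  'run' -> no (count: 1)
  'undo' -> no (count: 1)
  'preheat' -> no (count: 1)
Total with prefix 'dis': 1

1


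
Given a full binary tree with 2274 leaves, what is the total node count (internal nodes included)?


Leaf nodes (terminals): 2274
Internal nodes = n - 1 = 2274 - 1 = 2273
Total = leaves + internal = 2274 + 2273 = 4547

4547


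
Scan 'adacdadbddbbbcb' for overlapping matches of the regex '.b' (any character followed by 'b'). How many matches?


Pattern: .b means any character followed by 'b'.
Scanning 'adacdadbddbbbcb' position-by-position:
  Pos 0: window 'ad' -> no
  Pos 1: window 'da' -> no
  Pos 2: window 'ac' -> no
  Pos 3: window 'cd' -> no
  Pos 4: window 'da' -> no
  Pos 5: window 'ad' -> no
  Pos 6: window 'db' -> MATCH
  Pos 7: window 'bd' -> no
  Pos 8: window 'dd' -> no
  Pos 9: window 'db' -> MATCH
  Pos 10: window 'bb' -> MATCH
  Pos 11: window 'bb' -> MATCH
  Pos 12: window 'bc' -> no
  Pos 13: window 'cb' -> MATCH
  Pos 14: window 'b' -> no
Total matches: 5

5


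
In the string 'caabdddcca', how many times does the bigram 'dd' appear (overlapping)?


Scanning 'caabdddcca' for bigram 'dd':
  Position 0: 'ca' -> no
  Position 1: 'aa' -> no
  Position 2: 'ab' -> no
  Position 3: 'bd' -> no
  Position 4: 'dd' -> MATCH
  Position 5: 'dd' -> MATCH
  Position 6: 'dc' -> no
  Position 7: 'cc' -> no
  Position 8: 'ca' -> no
Total matches: 2

2


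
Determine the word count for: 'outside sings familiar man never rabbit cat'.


Counting words by splitting on spaces:
  Word 1: 'outside'
  Word 2: 'sings'
  Word 3: 'familiar'
  Word 4: 'man'
  Word 5: 'never'
  Word 6: 'rabbit'
  Word 7: 'cat'
Total words: 7

7


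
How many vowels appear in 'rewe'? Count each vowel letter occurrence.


Scanning each character of 'rewe':
  Position 1: 'r' -> consonant (running count: 0)
  Position 2: 'e' -> vowel (running count: 1)
  Position 3: 'w' -> consonant (running count: 1)
  Position 4: 'e' -> vowel (running count: 2)
Total vowels: 2

2


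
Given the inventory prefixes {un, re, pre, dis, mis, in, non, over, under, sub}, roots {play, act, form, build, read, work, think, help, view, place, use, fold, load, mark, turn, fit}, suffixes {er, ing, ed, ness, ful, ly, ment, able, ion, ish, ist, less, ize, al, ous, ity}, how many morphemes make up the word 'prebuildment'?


Segmenting 'prebuildment' against the inventory:
  'pre' -> prefix (morpheme 1)
  'build' -> root (morpheme 2)
  'ment' -> suffix (morpheme 3)
Total morphemes: 3

3


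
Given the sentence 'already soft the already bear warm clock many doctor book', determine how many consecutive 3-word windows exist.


Word trigrams from [10] words:
  Trigram 1: (already soft the)
  Trigram 2: (soft the already)
  Trigram 3: (the already bear)
  Trigram 4: (already bear warm)
  Trigram 5: (bear warm clock)
  Trigram 6: (warm clock many)
  Trigram 7: (clock many doctor)
  Trigram 8: (many doctor book)
Total word trigrams: 10 - 2 = 8

8


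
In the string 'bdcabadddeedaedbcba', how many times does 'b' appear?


Scanning 'bdcabadddeedaedbcba' for 'b':
  Position 0: 'b' -> MATCH (count: 1)
  Position 4: 'b' -> MATCH (count: 2)
  Position 15: 'b' -> MATCH (count: 3)
  Position 17: 'b' -> MATCH (count: 4)
Total occurrences of 'b': 4

4


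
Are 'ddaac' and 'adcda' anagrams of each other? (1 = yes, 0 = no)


Sort characters of 'ddaac': 'aacdd'
Sort characters of 'adcda': 'aacdd'
Sorted forms match -> they ARE anagrams
Result: 1

1


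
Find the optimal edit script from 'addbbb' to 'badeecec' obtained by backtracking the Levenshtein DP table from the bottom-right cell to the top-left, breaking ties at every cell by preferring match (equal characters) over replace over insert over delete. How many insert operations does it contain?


Edit distance = 6. Backtracking from cell (6, 8) with preference match > replace > insert > delete,
then listing the resulting alignment 'addbbb' -> 'badeecec' left to right:
  Step 1: insert 'b' [insertion #1]
  Step 2: keep 'a'
  Step 3: keep 'd'
  Step 4: insert 'e' [insertion #2]
  Step 5: replace d->e
  Step 6: replace b->c
  Step 7: replace b->e
  Step 8: replace b->c
Total insertions: 2

2


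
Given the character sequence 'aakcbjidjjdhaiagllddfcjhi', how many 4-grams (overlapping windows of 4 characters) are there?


String 'aakcbjidjjdhaiagllddfcjhi' has length L = 25.
Number of overlapping n-grams = L - n + 1
Substituting: 25 - 4 + 1 = 22

22


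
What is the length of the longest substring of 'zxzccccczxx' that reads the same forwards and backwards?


Scanning 'zxzccccczxx' for palindromic substrings.
Substring at positions 1-9: 'xzccccczx'.
Check: reverse('xzccccczx') = 'xzccccczx' -> palindrome confirmed.
Neighbouring characters ('z' / 'x') break symmetry, so it cannot extend further.
No longer palindromic substring exists; longest length = 9

9


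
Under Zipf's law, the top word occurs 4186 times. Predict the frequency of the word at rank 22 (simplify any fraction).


Zipf's law: freq(rank) = f1 / rank
f1 = 4186, rank = 22
freq = 4186 / 22
GCD(4186, 22) = 2
Simplified: 2093/11

2093/11


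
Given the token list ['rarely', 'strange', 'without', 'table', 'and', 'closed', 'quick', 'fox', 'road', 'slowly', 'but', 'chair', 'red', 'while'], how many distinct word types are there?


Listing all tokens and tracking unique types:
  Token 1: 'rarely' -> NEW (unique so far: 1)
  Token 2: 'strange' -> NEW (unique so far: 2)
  Token 3: 'without' -> NEW (unique so far: 3)
  Token 4: 'table' -> NEW (unique so far: 4)
  Token 5: 'and' -> NEW (unique so far: 5)
  Token 6: 'closed' -> NEW (unique so far: 6)
  Token 7: 'quick' -> NEW (unique so far: 7)
  Token 8: 'fox' -> NEW (unique so far: 8)
  Token 9: 'road' -> NEW (unique so far: 9)
  Token 10: 'slowly' -> NEW (unique so far: 10)
  Token 11: 'but' -> NEW (unique so far: 11)
  Token 12: 'chair' -> NEW (unique so far: 12)
  Token 13: 'red' -> NEW (unique so far: 13)
  Token 14: 'while' -> NEW (unique so far: 14)
Unique types: ('and', 'but', 'chair', 'closed', 'fox', 'quick', 'rarely', 'red', 'road', 'slowly', 'strange', 'table', 'while', 'without')
Vocabulary size: 14

14


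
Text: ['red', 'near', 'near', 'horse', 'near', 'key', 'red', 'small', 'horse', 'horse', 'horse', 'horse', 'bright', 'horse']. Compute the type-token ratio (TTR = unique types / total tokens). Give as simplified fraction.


Tokens: 14
Unique types: ('bright', 'horse', 'key', 'near', 'red', 'small') = 6
TTR = 6/14
Simplify: divide both by 2 -> 3/7
TTR = 3/7

3/7


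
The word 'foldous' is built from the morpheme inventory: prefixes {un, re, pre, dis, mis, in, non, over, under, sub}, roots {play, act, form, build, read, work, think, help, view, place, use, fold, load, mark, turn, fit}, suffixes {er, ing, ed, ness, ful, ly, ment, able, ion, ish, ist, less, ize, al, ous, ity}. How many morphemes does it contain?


Segmenting 'foldous' against the inventory:
  'fold' -> root (morpheme 1)
  'ous' -> suffix (morpheme 2)
Total morphemes: 2

2


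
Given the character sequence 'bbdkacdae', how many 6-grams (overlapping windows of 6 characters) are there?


String 'bbdkacdae' has length L = 9.
Number of overlapping n-grams = L - n + 1
Substituting: 9 - 6 + 1 = 4

4


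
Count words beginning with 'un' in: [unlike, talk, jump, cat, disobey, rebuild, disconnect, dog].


Checking each word for prefix 'un':
  'unlike' -> YES, starts with 'un' (count: 1)
  'talk' -> no (count: 1)
  'jump' -> no (count: 1)
  'cat' -> no (count: 1)
  'disobey' -> no (count: 1)
  'rebuild' -> no (count: 1)
  'disconnect' -> no (count: 1)
  'dog' -> no (count: 1)
Total with prefix 'un': 1

1


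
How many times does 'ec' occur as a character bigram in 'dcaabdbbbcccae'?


Scanning 'dcaabdbbbcccae' for bigram 'ec':
  Position 0: 'dc' -> no
  Position 1: 'ca' -> no
  Position 2: 'aa' -> no
  Position 3: 'ab' -> no
  Position 4: 'bd' -> no
  Position 5: 'db' -> no
  Position 6: 'bb' -> no
  Position 7: 'bb' -> no
  Position 8: 'bc' -> no
  Position 9: 'cc' -> no
  Position 10: 'cc' -> no
  Position 11: 'ca' -> no
  Position 12: 'ae' -> no
Total matches: 0

0


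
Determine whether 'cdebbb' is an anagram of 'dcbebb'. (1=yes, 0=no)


Sort characters of 'cdebbb': 'bbbcde'
Sort characters of 'dcbebb': 'bbbcde'
Sorted forms match -> they ARE anagrams
Result: 1

1


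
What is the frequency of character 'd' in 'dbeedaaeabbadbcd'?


Scanning 'dbeedaaeabbadbcd' for 'd':
  Position 0: 'd' -> MATCH (count: 1)
  Position 4: 'd' -> MATCH (count: 2)
  Position 12: 'd' -> MATCH (count: 3)
  Position 15: 'd' -> MATCH (count: 4)
Total occurrences of 'd': 4

4


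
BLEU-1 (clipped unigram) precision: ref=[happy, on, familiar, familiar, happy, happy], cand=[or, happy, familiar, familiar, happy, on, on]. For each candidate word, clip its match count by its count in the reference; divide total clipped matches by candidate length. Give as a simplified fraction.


Reference word counts: {'familiar': 2, 'happy': 3, 'on': 1}
Checking each candidate word (with clipping):
  'or' -> not in reference -> no match (matches: 0)
  'happy' -> in reference (ref count 3, used 1/3) -> match (matches: 1)
  'familiar' -> in reference (ref count 2, used 1/2) -> match (matches: 2)
  'familiar' -> in reference (ref count 2, used 2/2) -> match (matches: 3)
  'happy' -> in reference (ref count 3, used 2/3) -> match (matches: 4)
  'on' -> in reference (ref count 1, used 1/1) -> match (matches: 5)
  'on' -> ref count 1 already used up (1/1) -> clipped, no match (matches: 5)
Clipped matches: 5, Candidate length: 7
Precision = 5/7

5/7


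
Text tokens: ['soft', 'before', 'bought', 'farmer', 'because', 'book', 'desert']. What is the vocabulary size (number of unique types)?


Listing all tokens and tracking unique types:
  Token 1: 'soft' -> NEW (unique so far: 1)
  Token 2: 'before' -> NEW (unique so far: 2)
  Token 3: 'bought' -> NEW (unique so far: 3)
  Token 4: 'farmer' -> NEW (unique so far: 4)
  Token 5: 'because' -> NEW (unique so far: 5)
  Token 6: 'book' -> NEW (unique so far: 6)
  Token 7: 'desert' -> NEW (unique so far: 7)
Unique types: ('because', 'before', 'book', 'bought', 'desert', 'farmer', 'soft')
Vocabulary size: 7

7


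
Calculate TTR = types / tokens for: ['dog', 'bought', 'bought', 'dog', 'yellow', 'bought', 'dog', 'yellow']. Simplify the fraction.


Tokens: 8
Unique types: ('bought', 'dog', 'yellow') = 3
TTR = 3/8
Already in lowest terms.

3/8


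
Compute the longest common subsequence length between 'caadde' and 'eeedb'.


DP table for LCS of 'caadde' and 'eeedb':
       e  e  e  d  b
    0  0  0  0  0  0
  c 0  0  0  0  0  0
  a 0  0  0  0  0  0
  a 0  0  0  0  0  0
  d 0  0  0  0  1  1
  d 0  0  0  0  1  1
  e 0  1  1  1  1  1
LCS: 'd'
LCS length = 1

1


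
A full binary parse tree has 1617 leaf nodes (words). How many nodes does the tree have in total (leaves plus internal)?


Leaf nodes (terminals): 1617
Internal nodes = n - 1 = 1617 - 1 = 1616
Total = leaves + internal = 1617 + 1616 = 3233

3233
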